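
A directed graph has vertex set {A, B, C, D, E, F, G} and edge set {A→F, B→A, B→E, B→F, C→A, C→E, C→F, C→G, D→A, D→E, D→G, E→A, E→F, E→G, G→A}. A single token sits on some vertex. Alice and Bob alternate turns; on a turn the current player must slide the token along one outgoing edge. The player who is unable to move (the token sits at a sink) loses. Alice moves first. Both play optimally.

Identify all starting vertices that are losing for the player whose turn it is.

Build the W/L table. Terminal = L. A non-terminal position is W if it has a move to some L; otherwise it is L.
Every edge goes from a vertex to one that appears earlier in the order F, A, G, E, C, D, B, so processing vertices in that order labels each vertex after all of its successors.
F: no outgoing edge → L
A: can move to F, which is L ⇒ W
G: the only move is to A(W), a W ⇒ L
E: can move to G, which is L ⇒ W
C: can move to G, which is L ⇒ W
D: can move to G, which is L ⇒ W
B: can move to F, which is L ⇒ W
The losing starting vertices are exactly the entries labelled L in this table (2 of them).

F, G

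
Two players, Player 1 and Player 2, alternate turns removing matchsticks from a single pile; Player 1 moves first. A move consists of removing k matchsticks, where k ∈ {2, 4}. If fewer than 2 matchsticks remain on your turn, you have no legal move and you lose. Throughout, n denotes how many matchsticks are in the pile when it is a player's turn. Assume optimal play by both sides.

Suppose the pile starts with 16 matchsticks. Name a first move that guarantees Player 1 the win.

Remove 4, leaving 12.

Positions with no move are L. A position that does have a move is losing for the player to move precisely when every available move leads to a winning position for the opponent. Fill in the labels:
n=0: no move → L
n=1: no move → L
n=2: reaches L-position 0 → W
n=3: reaches L-position 1 → W
n=4: reaches L-position 0 → W
n=5: reaches L-position 1 → W
n=6: only reaches 4(W), 2(W), all W → L
n=7: only reaches 5(W), 3(W), all W → L
n=8: reaches L-position 6 → W
n=9: reaches L-position 7 → W
n=10: reaches L-position 6 → W
n=11: reaches L-position 7 → W
n=12: only reaches 10(W), 8(W), all W → L
n=13: only reaches 11(W), 9(W), all W → L
n=14: reaches L-position 12 → W
n=15: reaches L-position 13 → W
n=16: reaches L-position 12 → W
From 16, the L positions reachable in one move are: 12.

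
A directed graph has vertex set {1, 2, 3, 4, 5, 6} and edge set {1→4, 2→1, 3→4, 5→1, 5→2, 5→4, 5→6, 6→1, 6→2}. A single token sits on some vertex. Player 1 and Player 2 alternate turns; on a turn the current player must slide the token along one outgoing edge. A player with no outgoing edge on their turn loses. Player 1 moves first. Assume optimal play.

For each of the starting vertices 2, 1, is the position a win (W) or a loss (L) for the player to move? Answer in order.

2: L, 1: W

Label each position W (a win for the player to move) or L (a loss). A position with no legal move is L; any other position is W exactly when some move reaches an L, and L when every move reaches a W.
Every edge goes from a vertex to one that appears earlier in the order 4, 1, 2, 6, 5, 3, so processing vertices in that order labels each vertex after all of its successors.
4: no outgoing edge → L
1: W (go to 4, an L position)
2: L (sole option 1(W) is W)
6: W (go to 2, an L position)
5: W (go to 2, an L position)
3: W (go to 4, an L position)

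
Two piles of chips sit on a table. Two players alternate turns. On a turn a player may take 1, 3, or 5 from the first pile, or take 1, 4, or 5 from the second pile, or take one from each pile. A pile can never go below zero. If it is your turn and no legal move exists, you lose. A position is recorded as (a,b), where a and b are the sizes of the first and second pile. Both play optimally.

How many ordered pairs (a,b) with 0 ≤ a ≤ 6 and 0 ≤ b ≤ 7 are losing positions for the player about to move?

Label each position W (a win for the player to move) or L (a loss). A position with no legal move is L; any other position is W exactly when some move reaches an L, and L when every move reaches a W.
Every move lowers a or b (never raises either), so fill the grid row by row in increasing a, and left to right within a row: each cell's successors are then already labelled.
      b=0  b=1  b=2  b=3  b=4  b=5  b=6  b=7
a=0:    L    W    L    W    W    W    W    W
a=1:    W    W    W    W    L    W    L    W
a=2:    L    W    L    W    W    W    W    W
a=3:    W    W    W    W    L    W    L    W
a=4:    L    W    L    W    W    W    W    W
a=5:    W    W    W    W    L    W    L    W
a=6:    L    W    L    W    W    W    W    W
Cells with no legal move (terminal, hence L): (0,0).
The remaining L cells, each justified by listing all of its moves:
(0,2): the only move is to (0,1)(W), a W ⇒ L
(1,4): moves to (0,4)(W), (1,3)(W), (1,0)(W), (0,3)(W); every one is W ⇒ L
(1,6): moves to (0,6)(W), (1,5)(W), (1,2)(W), (1,1)(W), (0,5)(W); every one is W ⇒ L
(2,0): the only move is to (1,0)(W), a W ⇒ L
(2,2): moves to (1,2)(W), (2,1)(W), (1,1)(W); every one is W ⇒ L
(3,4): moves to (2,4)(W), (0,4)(W), (3,3)(W), (3,0)(W), (2,3)(W); every one is W ⇒ L
(3,6): moves to (2,6)(W), (0,6)(W), (3,5)(W), (3,2)(W), (3,1)(W), (2,5)(W); every one is W ⇒ L
(4,0): moves to (3,0)(W), (1,0)(W); every one is W ⇒ L
(4,2): moves to (3,2)(W), (1,2)(W), (4,1)(W), (3,1)(W); every one is W ⇒ L
(5,4): moves to (4,4)(W), (2,4)(W), (0,4)(W), (5,3)(W), (5,0)(W), (4,3)(W); every one is W ⇒ L
(5,6): moves to (4,6)(W), (2,6)(W), (0,6)(W), (5,5)(W), (5,2)(W), (5,1)(W), (4,5)(W); every one is W ⇒ L
(6,0): moves to (5,0)(W), (3,0)(W), (1,0)(W); every one is W ⇒ L
(6,2): moves to (5,2)(W), (3,2)(W), (1,2)(W), (6,1)(W), (5,1)(W); every one is W ⇒ L
Every other cell has at least one move into one of the L cells above, so it is W.
L cells per row: a=0: 2, a=1: 2, a=2: 2, a=3: 2, a=4: 2, a=5: 2, a=6: 2; total 14.

14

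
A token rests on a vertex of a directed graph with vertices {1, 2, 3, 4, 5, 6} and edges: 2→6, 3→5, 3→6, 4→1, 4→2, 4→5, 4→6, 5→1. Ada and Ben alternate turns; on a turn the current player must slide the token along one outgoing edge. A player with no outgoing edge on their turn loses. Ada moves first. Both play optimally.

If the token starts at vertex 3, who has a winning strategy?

Ada wins.

Classify positions by backward induction: terminal positions (no move available) are L. From any other position, the mover wins iff some move reaches an L.
Every edge goes from a vertex to one that appears earlier in the order 1, 6, 2, 5, 4, 3, so processing vertices in that order labels each vertex after all of its successors.
1: no outgoing edge → L
6: no outgoing edge → L
2: reaches L-position 6 → W
5: reaches L-position 1 → W
4: reaches L-position 6 → W
3: reaches L-position 6 → W
The starting position 3 is W: Ada should move to 6, handing over an L position.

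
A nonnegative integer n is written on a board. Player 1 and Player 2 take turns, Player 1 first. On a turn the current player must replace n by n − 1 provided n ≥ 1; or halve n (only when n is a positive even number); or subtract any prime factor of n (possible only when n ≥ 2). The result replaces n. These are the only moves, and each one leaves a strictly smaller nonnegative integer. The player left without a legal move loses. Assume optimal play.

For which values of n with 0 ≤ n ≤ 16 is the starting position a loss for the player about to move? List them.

0, 4, 9, 14

Positions with no move are L. A position that does have a move is losing for the player to move precisely when every available move leads to a winning position for the opponent. Fill in the labels:
n=0: no move → L
n=1: reaches L-position 0 → W
n=2: reaches L-position 0 → W
n=3: reaches L-position 0 → W
n=4: only reaches 2(W), 3(W), all W → L
n=5: reaches L-position 0 → W
n=6: reaches L-position 4 → W
n=7: reaches L-position 0 → W
n=8: reaches L-position 4 → W
n=9: only reaches 6(W), 8(W), all W → L
n=10: reaches L-position 9 → W
n=11: reaches L-position 0 → W
n=12: reaches L-position 9 → W
n=13: reaches L-position 0 → W
n=14: only reaches 7(W), 12(W), 13(W), all W → L
n=15: reaches L-position 14 → W
n=16: reaches L-position 14 → W
The losing starting values of n are exactly the entries labelled L in this table (4 of them).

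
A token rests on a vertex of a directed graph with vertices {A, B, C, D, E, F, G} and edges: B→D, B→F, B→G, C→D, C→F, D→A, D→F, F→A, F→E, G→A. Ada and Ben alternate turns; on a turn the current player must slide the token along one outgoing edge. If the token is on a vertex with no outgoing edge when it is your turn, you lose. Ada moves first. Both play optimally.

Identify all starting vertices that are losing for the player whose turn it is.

A, B, C, E

Label each position W (a win for the player to move) or L (a loss). A position with no legal move is L; any other position is W exactly when some move reaches an L, and L when every move reaches a W.
Every edge goes from a vertex to one that appears earlier in the order E, A, F, D, G, C, B, so processing vertices in that order labels each vertex after all of its successors.
E: no outgoing edge → L
A: no outgoing edge → L
F: W (go to A, an L position)
D: W (go to A, an L position)
G: W (go to A, an L position)
C: L (options D(W), F(W) are all W)
B: L (options G(W), D(W), F(W) are all W)
Reading off the rows marked L gives the requested list; there are 4 such vertices.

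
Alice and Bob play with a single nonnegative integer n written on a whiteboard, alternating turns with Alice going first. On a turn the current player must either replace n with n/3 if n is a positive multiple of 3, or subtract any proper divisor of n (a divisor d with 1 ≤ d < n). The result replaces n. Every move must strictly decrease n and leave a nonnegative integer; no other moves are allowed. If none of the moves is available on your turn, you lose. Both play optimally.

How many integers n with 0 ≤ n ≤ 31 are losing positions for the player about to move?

14

Use the standard recursion: the mover loses at a terminal position; elsewhere, the mover wins exactly when some move hands the opponent an L position.
n=0: no move → L
n=1: no move → L
n=2: can move to 1, which is L ⇒ W
n=3: can move to 1, which is L ⇒ W
n=4: moves to 2(W), 3(W); every one is W ⇒ L
n=5: can move to 4, which is L ⇒ W
n=6: can move to 4, which is L ⇒ W
n=7: the only move is to 6(W), a W ⇒ L
n=8: can move to 4, which is L ⇒ W
n=9: moves to 3(W), 6(W), 8(W); every one is W ⇒ L
n=10: can move to 9, which is L ⇒ W
n=11: the only move is to 10(W), a W ⇒ L
n=12: can move to 4, which is L ⇒ W
n=13: the only move is to 12(W), a W ⇒ L
n=14: can move to 7, which is L ⇒ W
n=15: moves to 5(W), 10(W), 12(W), 14(W); every one is W ⇒ L
n=16: can move to 15, which is L ⇒ W
n=17: the only move is to 16(W), a W ⇒ L
n=18: can move to 9, which is L ⇒ W
n=19: the only move is to 18(W), a W ⇒ L
n=20: can move to 15, which is L ⇒ W
n=21: can move to 7, which is L ⇒ W
n=22: can move to 11, which is L ⇒ W
n=23: the only move is to 22(W), a W ⇒ L
n=24: can move to 23, which is L ⇒ W
n=25: moves to 20(W), 24(W); every one is W ⇒ L
n=26: can move to 13, which is L ⇒ W
n=27: can move to 9, which is L ⇒ W
n=28: moves to 14(W), 21(W), 24(W), 26(W), 27(W); every one is W ⇒ L
n=29: can move to 28, which is L ⇒ W
n=30: can move to 15, which is L ⇒ W
n=31: the only move is to 30(W), a W ⇒ L
L entries with 0 ≤ n ≤ 31: n = 0, 1, 4, 7, 9, 11, 13, 15, 17, 19, 23, 25, 28, 31; that makes 14.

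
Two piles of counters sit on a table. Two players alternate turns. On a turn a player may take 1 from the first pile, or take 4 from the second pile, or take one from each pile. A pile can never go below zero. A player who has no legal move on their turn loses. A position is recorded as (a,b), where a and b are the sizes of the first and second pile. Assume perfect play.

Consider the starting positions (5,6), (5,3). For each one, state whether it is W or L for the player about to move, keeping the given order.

Positions with no move are L. A position that does have a move is losing for the player to move precisely when every available move leads to a winning position for the opponent. Fill in the labels:
No move ever increases a pile, so every position that can arise here has a ≤ 5 and b ≤ 6; it is enough to label the cells with 0 ≤ a ≤ 5 and 0 ≤ b ≤ 6.
Every move lowers a or b (never raises either), so fill the grid row by row in increasing a, and left to right within a row: each cell's successors are then already labelled.
      b=0  b=1  b=2  b=3  b=4  b=5  b=6
a=0:    L    L    L    L    W    W    W
a=1:    W    W    W    W    W    L    L
a=2:    L    L    L    L    W    W    W
a=3:    W    W    W    W    W    L    L
a=4:    L    L    L    L    W    W    W
a=5:    W    W    W    W    W    L    L
Cells with no legal move (terminal, hence L): (0,0), (0,1), (0,2), (0,3).
The remaining L cells, each justified by listing all of its moves:
(1,5): →(0,5)(W), (1,1)(W), (0,4)(W) — all W, so L
(1,6): →(0,6)(W), (1,2)(W), (0,5)(W) — all W, so L
(2,0): →(1,0)(W) only, which is W, so L
(2,1): →(1,1)(W), (1,0)(W) — all W, so L
(2,2): →(1,2)(W), (1,1)(W) — all W, so L
(2,3): →(1,3)(W), (1,2)(W) — all W, so L
(3,5): →(2,5)(W), (3,1)(W), (2,4)(W) — all W, so L
(3,6): →(2,6)(W), (3,2)(W), (2,5)(W) — all W, so L
(4,0): →(3,0)(W) only, which is W, so L
(4,1): →(3,1)(W), (3,0)(W) — all W, so L
(4,2): →(3,2)(W), (3,1)(W) — all W, so L
(4,3): →(3,3)(W), (3,2)(W) — all W, so L
(5,5): →(4,5)(W), (5,1)(W), (4,4)(W) — all W, so L
(5,6): →(4,6)(W), (5,2)(W), (4,5)(W) — all W, so L
Every other cell has at least one move into one of the L cells above, so it is W.
(5,6): one of the L cells justified above, so L
(5,3): the move to (4,3) reaches an L cell, so W

(5,6): L, (5,3): W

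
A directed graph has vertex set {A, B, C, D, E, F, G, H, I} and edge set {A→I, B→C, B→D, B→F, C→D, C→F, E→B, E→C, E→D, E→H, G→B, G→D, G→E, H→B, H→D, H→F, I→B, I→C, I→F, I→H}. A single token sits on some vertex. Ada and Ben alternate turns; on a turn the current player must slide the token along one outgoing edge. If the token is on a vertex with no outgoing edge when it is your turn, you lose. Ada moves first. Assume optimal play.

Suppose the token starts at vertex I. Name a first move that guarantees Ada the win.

Label each position W (a win for the player to move) or L (a loss). A position with no legal move is L; any other position is W exactly when some move reaches an L, and L when every move reaches a W.
Every edge goes from a vertex to one that appears earlier in the order D, F, C, B, H, I, E, A, G, so processing vertices in that order labels each vertex after all of its successors.
D: no outgoing edge → L
F: no outgoing edge → L
C: →F(L), so W
B: →F(L), so W
H: →F(L), so W
I: →F(L), so W
E: →D(L), so W
A: →I(W) only, which is W, so L
G: →D(L), so W
From I, the L positions reachable in one move are: F.

Move to F.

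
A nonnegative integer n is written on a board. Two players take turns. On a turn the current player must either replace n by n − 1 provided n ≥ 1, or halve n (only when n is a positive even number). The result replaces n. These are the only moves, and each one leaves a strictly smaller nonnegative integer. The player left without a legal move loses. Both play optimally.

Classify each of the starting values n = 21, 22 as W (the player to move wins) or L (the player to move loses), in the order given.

Use the standard recursion: the mover loses at a terminal position; elsewhere, the mover wins exactly when some move hands the opponent an L position.
n=0: no move → L
n=1: can move to 0, which is L ⇒ W
n=2: the only move is to 1(W), a W ⇒ L
n=3: can move to 2, which is L ⇒ W
n=4: can move to 2, which is L ⇒ W
n=5: the only move is to 4(W), a W ⇒ L
n=6: can move to 5, which is L ⇒ W
n=7: the only move is to 6(W), a W ⇒ L
n=8: can move to 7, which is L ⇒ W
n=9: the only move is to 8(W), a W ⇒ L
n=10: can move to 5, which is L ⇒ W
n=11: the only move is to 10(W), a W ⇒ L
n=12: can move to 11, which is L ⇒ W
n=13: the only move is to 12(W), a W ⇒ L
n=14: can move to 7, which is L ⇒ W
n=15: the only move is to 14(W), a W ⇒ L
n=16: can move to 15, which is L ⇒ W
n=17: the only move is to 16(W), a W ⇒ L
n=18: can move to 9, which is L ⇒ W
n=19: the only move is to 18(W), a W ⇒ L
n=20: can move to 19, which is L ⇒ W
n=21: the only move is to 20(W), a W ⇒ L
n=22: can move to 11, which is L ⇒ W

21: L, 22: W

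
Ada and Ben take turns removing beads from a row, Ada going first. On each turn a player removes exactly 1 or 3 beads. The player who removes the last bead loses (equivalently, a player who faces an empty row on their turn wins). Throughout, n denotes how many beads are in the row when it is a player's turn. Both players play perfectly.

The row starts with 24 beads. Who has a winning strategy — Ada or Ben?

Ada wins.

Compute win/loss labels from the base case upward. A position with no move is W. Any other position is W if it can reach an L in one move, else L.
n=0: no move; the opponent has just taken the last bead and therefore loses → W
n=1: only reaches 0(W), which is W → L
n=2: reaches L-position 1 → W
n=3: only reaches 2(W), 0(W), all W → L
n=4: reaches L-position 3 → W
n=5: only reaches 4(W), 2(W), all W → L
n=6: reaches L-position 5 → W
n=7: only reaches 6(W), 4(W), all W → L
n=8: reaches L-position 7 → W
n=9: only reaches 8(W), 6(W), all W → L
n=10: reaches L-position 9 → W
n=11: only reaches 10(W), 8(W), all W → L
n=12: reaches L-position 11 → W
n=13: only reaches 12(W), 10(W), all W → L
n=14: reaches L-position 13 → W
n=15: only reaches 14(W), 12(W), all W → L
n=16: reaches L-position 15 → W
n=17: only reaches 16(W), 14(W), all W → L
n=18: reaches L-position 17 → W
n=19: only reaches 18(W), 16(W), all W → L
n=20: reaches L-position 19 → W
n=21: only reaches 20(W), 18(W), all W → L
n=22: reaches L-position 21 → W
n=23: only reaches 22(W), 20(W), all W → L
n=24: reaches L-position 23 → W
The starting position 24 is W: Ada should remove 1, leaving 23, handing over an L position.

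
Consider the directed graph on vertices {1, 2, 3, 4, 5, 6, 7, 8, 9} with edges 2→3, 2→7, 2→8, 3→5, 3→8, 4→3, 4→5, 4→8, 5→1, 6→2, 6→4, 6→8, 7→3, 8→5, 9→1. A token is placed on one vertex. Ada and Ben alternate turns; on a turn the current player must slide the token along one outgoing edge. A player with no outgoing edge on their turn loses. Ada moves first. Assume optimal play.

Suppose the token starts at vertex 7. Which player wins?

Use the standard recursion: the mover loses at a terminal position; elsewhere, the mover wins exactly when some move hands the opponent an L position.
Every edge goes from a vertex to one that appears earlier in the order 1, 5, 9, 8, 3, 7, 4, 2, 6, so processing vertices in that order labels each vertex after all of its successors.
1: no outgoing edge → L
5: reaches L-position 1 → W
9: reaches L-position 1 → W
8: only reaches 5(W), which is W → L
3: reaches L-position 8 → W
7: only reaches 3(W), which is W → L
4: reaches L-position 8 → W
2: reaches L-position 7 → W
6: reaches L-position 8 → W
Every move from 7 reaches a W position, so the mover loses.

Ben wins.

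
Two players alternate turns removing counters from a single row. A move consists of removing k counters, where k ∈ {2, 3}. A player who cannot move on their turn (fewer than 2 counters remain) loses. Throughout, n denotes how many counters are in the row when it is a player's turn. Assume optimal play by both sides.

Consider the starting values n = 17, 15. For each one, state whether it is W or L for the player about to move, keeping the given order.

17: W, 15: L

Work bottom-up. With no move the player to move loses. Otherwise the position is W if at least one move leads to an L position for the opponent, and L if every move leads to a W.
n=0: no move → L
n=1: no move → L
n=2: W (go to 0, an L position)
n=3: W (go to 1, an L position)
n=4: W (go to 1, an L position)
n=5: L (options 3(W), 2(W) are all W)
n=6: L (options 4(W), 3(W) are all W)
n=7: W (go to 5, an L position)
n=8: W (go to 6, an L position)
n=9: W (go to 6, an L position)
n=10: L (options 8(W), 7(W) are all W)
n=11: L (options 9(W), 8(W) are all W)
n=12: W (go to 10, an L position)
n=13: W (go to 11, an L position)
n=14: W (go to 11, an L position)
n=15: L (options 13(W), 12(W) are all W)
n=16: L (options 14(W), 13(W) are all W)
n=17: W (go to 15, an L position)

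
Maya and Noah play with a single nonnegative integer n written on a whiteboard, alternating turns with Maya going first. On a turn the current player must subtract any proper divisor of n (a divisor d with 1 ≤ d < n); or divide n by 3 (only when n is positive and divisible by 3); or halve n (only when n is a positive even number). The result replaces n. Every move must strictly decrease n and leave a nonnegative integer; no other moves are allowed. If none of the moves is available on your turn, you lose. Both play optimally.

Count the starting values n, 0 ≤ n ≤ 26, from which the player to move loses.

Compute win/loss labels from the base case upward. A position with no move is L. Any other position is W if it can reach an L in one move, else L.
n=0: no move → L
n=1: no move → L
n=2: W (go to 1, an L position)
n=3: W (go to 1, an L position)
n=4: L (options 2(W), 3(W) are all W)
n=5: W (go to 4, an L position)
n=6: W (go to 4, an L position)
n=7: L (sole option 6(W) is W)
n=8: W (go to 4, an L position)
n=9: L (options 3(W), 6(W), 8(W) are all W)
n=10: W (go to 9, an L position)
n=11: L (sole option 10(W) is W)
n=12: W (go to 4, an L position)
n=13: L (sole option 12(W) is W)
n=14: W (go to 7, an L position)
n=15: L (options 5(W), 10(W), 12(W), 14(W) are all W)
n=16: W (go to 15, an L position)
n=17: L (sole option 16(W) is W)
n=18: W (go to 9, an L position)
n=19: L (sole option 18(W) is W)
n=20: W (go to 15, an L position)
n=21: W (go to 7, an L position)
n=22: W (go to 11, an L position)
n=23: L (sole option 22(W) is W)
n=24: W (go to 23, an L position)
n=25: L (options 20(W), 24(W) are all W)
n=26: W (go to 13, an L position)
L entries with 0 ≤ n ≤ 26: n = 0, 1, 4, 7, 9, 11, 13, 15, 17, 19, 23, 25; that makes 12.

12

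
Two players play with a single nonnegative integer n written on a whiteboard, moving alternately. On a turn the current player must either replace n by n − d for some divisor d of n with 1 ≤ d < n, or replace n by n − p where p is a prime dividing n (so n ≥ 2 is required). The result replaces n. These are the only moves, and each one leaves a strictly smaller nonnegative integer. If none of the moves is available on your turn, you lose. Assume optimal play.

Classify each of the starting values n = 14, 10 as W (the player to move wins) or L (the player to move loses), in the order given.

14: L, 10: W

Positions with no move are L. A position that does have a move is losing for the player to move precisely when every available move leads to a winning position for the opponent. Fill in the labels:
n=0: no move → L
n=1: no move → L
n=2: can move to 0, which is L ⇒ W
n=3: can move to 0, which is L ⇒ W
n=4: moves to 2(W), 3(W); every one is W ⇒ L
n=5: can move to 0, which is L ⇒ W
n=6: can move to 4, which is L ⇒ W
n=7: can move to 0, which is L ⇒ W
n=8: can move to 4, which is L ⇒ W
n=9: moves to 6(W), 8(W); every one is W ⇒ L
n=10: can move to 9, which is L ⇒ W
n=11: can move to 0, which is L ⇒ W
n=12: can move to 9, which is L ⇒ W
n=13: can move to 0, which is L ⇒ W
n=14: moves to 7(W), 12(W), 13(W); every one is W ⇒ L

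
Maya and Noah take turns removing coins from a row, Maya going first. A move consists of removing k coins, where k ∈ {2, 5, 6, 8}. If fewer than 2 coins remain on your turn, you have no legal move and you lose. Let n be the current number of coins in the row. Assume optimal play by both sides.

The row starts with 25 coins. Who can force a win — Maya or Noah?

Classify positions by backward induction: terminal positions (no move available) are L. From any other position, the mover wins iff some move reaches an L.
n=0: no move → L
n=1: no move → L
n=2: W (go to 0, an L position)
n=3: W (go to 1, an L position)
n=4: L (sole option 2(W) is W)
n=5: W (go to 0, an L position)
n=6: W (go to 4, an L position)
n=7: W (go to 1, an L position)
n=8: W (go to 0, an L position)
n=9: W (go to 4, an L position)
n=10: W (go to 4, an L position)
n=11: L (options 9(W), 6(W), 5(W), 3(W) are all W)
n=12: W (go to 4, an L position)
n=13: W (go to 11, an L position)
n=14: L (options 12(W), 9(W), 8(W), 6(W) are all W)
n=15: L (options 13(W), 10(W), 9(W), 7(W) are all W)
n=16: W (go to 14, an L position)
n=17: W (go to 15, an L position)
n=18: L (options 16(W), 13(W), 12(W), 10(W) are all W)
n=19: W (go to 14, an L position)
n=20: W (go to 18, an L position)
n=21: W (go to 15, an L position)
n=22: W (go to 14, an L position)
n=23: W (go to 18, an L position)
n=24: W (go to 18, an L position)
n=25: L (options 23(W), 20(W), 19(W), 17(W) are all W)
Every move from 25 reaches a W position, so the mover loses.

Noah wins.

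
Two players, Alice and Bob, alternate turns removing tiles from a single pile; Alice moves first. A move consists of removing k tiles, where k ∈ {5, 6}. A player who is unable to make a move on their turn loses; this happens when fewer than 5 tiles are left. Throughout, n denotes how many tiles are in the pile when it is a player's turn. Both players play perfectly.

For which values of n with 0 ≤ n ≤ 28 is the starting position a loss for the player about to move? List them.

0, 1, 2, 3, 4, 11, 12, 13, 14, 15, 22, 23, 24, 25, 26

Build the W/L table. Terminal = L. A non-terminal position is W if it has a move to some L; otherwise it is L.
n=0: no move → L
n=1: no move → L
n=2: no move → L
n=3: no move → L
n=4: no move → L
n=5: →0(L), so W
n=6: →1(L), so W
n=7: →2(L), so W
n=8: →3(L), so W
n=9: →4(L), so W
n=10: →4(L), so W
n=11: →6(W), 5(W) — all W, so L
n=12: →7(W), 6(W) — all W, so L
n=13: →8(W), 7(W) — all W, so L
n=14: →9(W), 8(W) — all W, so L
n=15: →10(W), 9(W) — all W, so L
n=16: →11(L), so W
n=17: →12(L), so W
n=18: →13(L), so W
n=19: →14(L), so W
n=20: →15(L), so W
n=21: →15(L), so W
n=22: →17(W), 16(W) — all W, so L
n=23: →18(W), 17(W) — all W, so L
n=24: →19(W), 18(W) — all W, so L
n=25: →20(W), 19(W) — all W, so L
n=26: →21(W), 20(W) — all W, so L
n=27: →22(L), so W
n=28: →23(L), so W
Reading off the rows marked L gives the requested list; there are 15 such values of n.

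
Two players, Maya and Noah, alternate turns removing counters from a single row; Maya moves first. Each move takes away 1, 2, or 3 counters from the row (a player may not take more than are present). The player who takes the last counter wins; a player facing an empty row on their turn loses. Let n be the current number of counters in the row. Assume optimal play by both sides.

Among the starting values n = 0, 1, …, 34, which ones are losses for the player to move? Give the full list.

0, 4, 8, 12, 16, 20, 24, 28, 32

Work bottom-up. With no move the player to move loses. Otherwise the position is W if at least one move leads to an L position for the opponent, and L if every move leads to a W.
n=0: no move → L
n=1: can move to 0, which is L ⇒ W
n=2: can move to 0, which is L ⇒ W
n=3: can move to 0, which is L ⇒ W
n=4: moves to 3(W), 2(W), 1(W); every one is W ⇒ L
n=5: can move to 4, which is L ⇒ W
n=6: can move to 4, which is L ⇒ W
n=7: can move to 4, which is L ⇒ W
n=8: moves to 7(W), 6(W), 5(W); every one is W ⇒ L
n=9: can move to 8, which is L ⇒ W
n=10: can move to 8, which is L ⇒ W
n=11: can move to 8, which is L ⇒ W
n=12: moves to 11(W), 10(W), 9(W); every one is W ⇒ L
n=13: can move to 12, which is L ⇒ W
n=14: can move to 12, which is L ⇒ W
n=15: can move to 12, which is L ⇒ W
n=16: moves to 15(W), 14(W), 13(W); every one is W ⇒ L
n=17: can move to 16, which is L ⇒ W
n=18: can move to 16, which is L ⇒ W
n=19: can move to 16, which is L ⇒ W
n=20: moves to 19(W), 18(W), 17(W); every one is W ⇒ L
n=21: can move to 20, which is L ⇒ W
n=22: can move to 20, which is L ⇒ W
n=23: can move to 20, which is L ⇒ W
n=24: moves to 23(W), 22(W), 21(W); every one is W ⇒ L
n=25: can move to 24, which is L ⇒ W
n=26: can move to 24, which is L ⇒ W
n=27: can move to 24, which is L ⇒ W
n=28: moves to 27(W), 26(W), 25(W); every one is W ⇒ L
n=29: can move to 28, which is L ⇒ W
n=30: can move to 28, which is L ⇒ W
n=31: can move to 28, which is L ⇒ W
n=32: moves to 31(W), 30(W), 29(W); every one is W ⇒ L
n=33: can move to 32, which is L ⇒ W
n=34: can move to 32, which is L ⇒ W
Reading off the rows marked L gives the requested list; there are 9 such values of n.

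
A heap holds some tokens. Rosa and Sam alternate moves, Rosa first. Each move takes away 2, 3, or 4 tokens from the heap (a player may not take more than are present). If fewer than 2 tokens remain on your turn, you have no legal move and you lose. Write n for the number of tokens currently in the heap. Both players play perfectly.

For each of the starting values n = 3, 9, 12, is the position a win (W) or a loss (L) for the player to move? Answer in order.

3: W, 9: W, 12: L

Build the W/L table. Terminal = L. A non-terminal position is W if it has a move to some L; otherwise it is L.
n=0: no move → L
n=1: no move → L
n=2: can move to 0, which is L ⇒ W
n=3: can move to 1, which is L ⇒ W
n=4: can move to 1, which is L ⇒ W
n=5: can move to 1, which is L ⇒ W
n=6: moves to 4(W), 3(W), 2(W); every one is W ⇒ L
n=7: moves to 5(W), 4(W), 3(W); every one is W ⇒ L
n=8: can move to 6, which is L ⇒ W
n=9: can move to 7, which is L ⇒ W
n=10: can move to 7, which is L ⇒ W
n=11: can move to 7, which is L ⇒ W
n=12: moves to 10(W), 9(W), 8(W); every one is W ⇒ L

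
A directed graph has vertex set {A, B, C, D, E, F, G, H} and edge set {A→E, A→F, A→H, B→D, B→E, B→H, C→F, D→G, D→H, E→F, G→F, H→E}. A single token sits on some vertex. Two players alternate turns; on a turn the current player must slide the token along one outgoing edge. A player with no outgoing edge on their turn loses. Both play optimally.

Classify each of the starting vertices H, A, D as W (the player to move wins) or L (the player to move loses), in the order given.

H: L, A: W, D: W

Build the W/L table. Terminal = L. A non-terminal position is W if it has a move to some L; otherwise it is L.
Every edge goes from a vertex to one that appears earlier in the order F, E, H, A, C, G, D, B, so processing vertices in that order labels each vertex after all of its successors.
F: no outgoing edge → L
E: →F(L), so W
H: →E(W) only, which is W, so L
A: →H(L), so W
C: →F(L), so W
G: →F(L), so W
D: →H(L), so W
B: →H(L), so W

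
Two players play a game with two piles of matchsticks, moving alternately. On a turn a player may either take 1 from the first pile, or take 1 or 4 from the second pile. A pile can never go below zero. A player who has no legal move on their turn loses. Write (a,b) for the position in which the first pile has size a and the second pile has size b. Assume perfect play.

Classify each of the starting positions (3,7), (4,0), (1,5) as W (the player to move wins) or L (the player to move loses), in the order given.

(3,7): W, (4,0): L, (1,5): W

Positions with no move are L. A position that does have a move is losing for the player to move precisely when every available move leads to a winning position for the opponent. Fill in the labels:
No move ever increases a pile, so every position that can arise here has a ≤ 4 and b ≤ 7; it is enough to label the cells with 0 ≤ a ≤ 4 and 0 ≤ b ≤ 7.
Every move lowers a or b (never raises either), so fill the grid row by row in increasing a, and left to right within a row: each cell's successors are then already labelled.
      b=0  b=1  b=2  b=3  b=4  b=5  b=6  b=7
a=0:    L    W    L    W    W    L    W    L
a=1:    W    L    W    L    W    W    L    W
a=2:    L    W    L    W    W    L    W    L
a=3:    W    L    W    L    W    W    L    W
a=4:    L    W    L    W    W    L    W    L
Cells with no legal move (terminal, hence L): (0,0).
The remaining L cells, each justified by listing all of its moves:
(0,2): the only move is to (0,1)(W), a W ⇒ L
(0,5): moves to (0,4)(W), (0,1)(W); every one is W ⇒ L
(0,7): moves to (0,6)(W), (0,3)(W); every one is W ⇒ L
(1,1): moves to (0,1)(W), (1,0)(W); every one is W ⇒ L
(1,3): moves to (0,3)(W), (1,2)(W); every one is W ⇒ L
(1,6): moves to (0,6)(W), (1,5)(W), (1,2)(W); every one is W ⇒ L
(2,0): the only move is to (1,0)(W), a W ⇒ L
(2,2): moves to (1,2)(W), (2,1)(W); every one is W ⇒ L
(2,5): moves to (1,5)(W), (2,4)(W), (2,1)(W); every one is W ⇒ L
(2,7): moves to (1,7)(W), (2,6)(W), (2,3)(W); every one is W ⇒ L
(3,1): moves to (2,1)(W), (3,0)(W); every one is W ⇒ L
(3,3): moves to (2,3)(W), (3,2)(W); every one is W ⇒ L
(3,6): moves to (2,6)(W), (3,5)(W), (3,2)(W); every one is W ⇒ L
(4,0): the only move is to (3,0)(W), a W ⇒ L
(4,2): moves to (3,2)(W), (4,1)(W); every one is W ⇒ L
(4,5): moves to (3,5)(W), (4,4)(W), (4,1)(W); every one is W ⇒ L
(4,7): moves to (3,7)(W), (4,6)(W), (4,3)(W); every one is W ⇒ L
Every other cell has at least one move into one of the L cells above, so it is W.
(3,7): the move to (2,7) reaches an L cell, so W
(4,0): one of the L cells justified above, so L
(1,5): the move to (0,5) reaches an L cell, so W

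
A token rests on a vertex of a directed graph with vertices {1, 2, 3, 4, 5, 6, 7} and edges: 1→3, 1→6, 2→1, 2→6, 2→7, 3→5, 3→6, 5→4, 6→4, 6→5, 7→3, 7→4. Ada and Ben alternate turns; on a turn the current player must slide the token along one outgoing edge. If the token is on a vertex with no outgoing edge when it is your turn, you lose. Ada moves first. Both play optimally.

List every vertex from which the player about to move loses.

2, 3, 4

Work bottom-up. With no move the player to move loses. Otherwise the position is W if at least one move leads to an L position for the opponent, and L if every move leads to a W.
Every edge goes from a vertex to one that appears earlier in the order 4, 5, 6, 3, 7, 1, 2, so processing vertices in that order labels each vertex after all of its successors.
4: no outgoing edge → L
5: can move to 4, which is L ⇒ W
6: can move to 4, which is L ⇒ W
3: moves to 6(W), 5(W); every one is W ⇒ L
7: can move to 3, which is L ⇒ W
1: can move to 3, which is L ⇒ W
2: moves to 1(W), 7(W), 6(W); every one is W ⇒ L
Reading off the rows marked L gives the requested list; there are 3 such vertices.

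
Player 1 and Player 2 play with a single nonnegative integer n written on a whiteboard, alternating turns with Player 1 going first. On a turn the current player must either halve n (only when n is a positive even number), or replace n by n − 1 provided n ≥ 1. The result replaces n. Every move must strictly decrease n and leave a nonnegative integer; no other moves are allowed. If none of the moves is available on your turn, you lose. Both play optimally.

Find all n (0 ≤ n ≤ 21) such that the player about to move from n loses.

0, 2, 5, 7, 9, 11, 13, 15, 17, 19, 21

Work bottom-up. With no move the player to move loses. Otherwise the position is W if at least one move leads to an L position for the opponent, and L if every move leads to a W.
n=0: no move → L
n=1: →0(L), so W
n=2: →1(W) only, which is W, so L
n=3: →2(L), so W
n=4: →2(L), so W
n=5: →4(W) only, which is W, so L
n=6: →5(L), so W
n=7: →6(W) only, which is W, so L
n=8: →7(L), so W
n=9: →8(W) only, which is W, so L
n=10: →5(L), so W
n=11: →10(W) only, which is W, so L
n=12: →11(L), so W
n=13: →12(W) only, which is W, so L
n=14: →7(L), so W
n=15: →14(W) only, which is W, so L
n=16: →15(L), so W
n=17: →16(W) only, which is W, so L
n=18: →9(L), so W
n=19: →18(W) only, which is W, so L
n=20: →19(L), so W
n=21: →20(W) only, which is W, so L
The losing starting values of n are exactly the entries labelled L in this table (11 of them).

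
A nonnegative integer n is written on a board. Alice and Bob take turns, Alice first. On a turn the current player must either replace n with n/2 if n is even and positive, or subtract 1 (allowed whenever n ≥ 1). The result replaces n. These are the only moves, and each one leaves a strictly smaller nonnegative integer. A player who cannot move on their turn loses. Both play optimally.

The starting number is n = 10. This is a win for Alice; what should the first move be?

Work bottom-up. With no move the player to move loses. Otherwise the position is W if at least one move leads to an L position for the opponent, and L if every move leads to a W.
n=0: no move → L
n=1: W (go to 0, an L position)
n=2: L (sole option 1(W) is W)
n=3: W (go to 2, an L position)
n=4: W (go to 2, an L position)
n=5: L (sole option 4(W) is W)
n=6: W (go to 5, an L position)
n=7: L (sole option 6(W) is W)
n=8: W (go to 7, an L position)
n=9: L (sole option 8(W) is W)
n=10: W (go to 5, an L position)
From 10, the L positions reachable in one move are: 5, 9. Any move reaching one of these is winning.

Move to 5.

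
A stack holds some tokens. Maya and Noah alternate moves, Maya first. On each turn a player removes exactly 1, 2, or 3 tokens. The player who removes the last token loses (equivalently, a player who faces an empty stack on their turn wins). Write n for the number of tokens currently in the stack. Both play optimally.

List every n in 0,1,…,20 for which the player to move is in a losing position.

1, 5, 9, 13, 17

Use the standard recursion: the mover wins at a terminal position; elsewhere, the mover wins exactly when some move hands the opponent an L position.
n=0: no move; the opponent has just taken the last token and therefore loses → W
n=1: the only move is to 0(W), a W ⇒ L
n=2: can move to 1, which is L ⇒ W
n=3: can move to 1, which is L ⇒ W
n=4: can move to 1, which is L ⇒ W
n=5: moves to 4(W), 3(W), 2(W); every one is W ⇒ L
n=6: can move to 5, which is L ⇒ W
n=7: can move to 5, which is L ⇒ W
n=8: can move to 5, which is L ⇒ W
n=9: moves to 8(W), 7(W), 6(W); every one is W ⇒ L
n=10: can move to 9, which is L ⇒ W
n=11: can move to 9, which is L ⇒ W
n=12: can move to 9, which is L ⇒ W
n=13: moves to 12(W), 11(W), 10(W); every one is W ⇒ L
n=14: can move to 13, which is L ⇒ W
n=15: can move to 13, which is L ⇒ W
n=16: can move to 13, which is L ⇒ W
n=17: moves to 16(W), 15(W), 14(W); every one is W ⇒ L
n=18: can move to 17, which is L ⇒ W
n=19: can move to 17, which is L ⇒ W
n=20: can move to 17, which is L ⇒ W
The losing starting values of n are exactly the entries labelled L in this table (5 of them).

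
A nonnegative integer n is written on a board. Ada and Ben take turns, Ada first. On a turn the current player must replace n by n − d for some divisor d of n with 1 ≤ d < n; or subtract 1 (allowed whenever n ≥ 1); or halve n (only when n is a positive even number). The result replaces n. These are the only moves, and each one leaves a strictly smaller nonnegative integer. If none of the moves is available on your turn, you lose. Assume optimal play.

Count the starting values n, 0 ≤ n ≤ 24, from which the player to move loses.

Use the standard recursion: the mover loses at a terminal position; elsewhere, the mover wins exactly when some move hands the opponent an L position.
n=0: no move → L
n=1: →0(L), so W
n=2: →1(W) only, which is W, so L
n=3: →2(L), so W
n=4: →2(L), so W
n=5: →4(W) only, which is W, so L
n=6: →5(L), so W
n=7: →6(W) only, which is W, so L
n=8: →7(L), so W
n=9: →6(W), 8(W) — all W, so L
n=10: →5(L), so W
n=11: →10(W) only, which is W, so L
n=12: →9(L), so W
n=13: →12(W) only, which is W, so L
n=14: →7(L), so W
n=15: →10(W), 12(W), 14(W) — all W, so L
n=16: →15(L), so W
n=17: →16(W) only, which is W, so L
n=18: →9(L), so W
n=19: →18(W) only, which is W, so L
n=20: →15(L), so W
n=21: →14(W), 18(W), 20(W) — all W, so L
n=22: →11(L), so W
n=23: →22(W) only, which is W, so L
n=24: →21(L), so W
L entries with 0 ≤ n ≤ 24: n = 0, 2, 5, 7, 9, 11, 13, 15, 17, 19, 21, 23; that makes 12.

12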